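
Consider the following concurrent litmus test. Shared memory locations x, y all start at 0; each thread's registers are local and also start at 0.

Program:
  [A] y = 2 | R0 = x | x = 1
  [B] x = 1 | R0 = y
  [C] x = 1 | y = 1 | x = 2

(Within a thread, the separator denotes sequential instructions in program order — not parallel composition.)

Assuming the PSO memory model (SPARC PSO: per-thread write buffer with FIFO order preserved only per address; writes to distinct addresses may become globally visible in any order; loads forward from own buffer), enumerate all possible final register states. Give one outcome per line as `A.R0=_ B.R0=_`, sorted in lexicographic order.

outcome vector order: (A.R0,B.R0)
|PSO outcomes| = 9

A.R0=0 B.R0=0
A.R0=0 B.R0=1
A.R0=0 B.R0=2
A.R0=1 B.R0=0
A.R0=1 B.R0=1
A.R0=1 B.R0=2
A.R0=2 B.R0=0
A.R0=2 B.R0=1
A.R0=2 B.R0=2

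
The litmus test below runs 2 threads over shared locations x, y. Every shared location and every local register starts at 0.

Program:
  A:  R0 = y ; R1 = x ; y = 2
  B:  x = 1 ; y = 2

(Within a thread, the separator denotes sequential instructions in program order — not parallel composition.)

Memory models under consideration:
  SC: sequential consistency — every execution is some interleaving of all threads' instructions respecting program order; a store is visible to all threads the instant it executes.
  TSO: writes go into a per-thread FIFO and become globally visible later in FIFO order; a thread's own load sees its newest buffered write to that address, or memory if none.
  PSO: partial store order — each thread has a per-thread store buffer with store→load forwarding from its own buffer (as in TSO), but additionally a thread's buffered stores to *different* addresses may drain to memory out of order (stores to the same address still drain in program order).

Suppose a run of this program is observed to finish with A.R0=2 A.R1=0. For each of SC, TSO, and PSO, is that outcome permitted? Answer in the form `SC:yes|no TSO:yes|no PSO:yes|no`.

outcome vector order: (A.R0,A.R1)
SC (3): 00; 01; 21
TSO (3): 00; 01; 21
PSO (4): 00; 01; 20; 21
target 20 ∈ {PSO}

SC:no TSO:no PSO:yes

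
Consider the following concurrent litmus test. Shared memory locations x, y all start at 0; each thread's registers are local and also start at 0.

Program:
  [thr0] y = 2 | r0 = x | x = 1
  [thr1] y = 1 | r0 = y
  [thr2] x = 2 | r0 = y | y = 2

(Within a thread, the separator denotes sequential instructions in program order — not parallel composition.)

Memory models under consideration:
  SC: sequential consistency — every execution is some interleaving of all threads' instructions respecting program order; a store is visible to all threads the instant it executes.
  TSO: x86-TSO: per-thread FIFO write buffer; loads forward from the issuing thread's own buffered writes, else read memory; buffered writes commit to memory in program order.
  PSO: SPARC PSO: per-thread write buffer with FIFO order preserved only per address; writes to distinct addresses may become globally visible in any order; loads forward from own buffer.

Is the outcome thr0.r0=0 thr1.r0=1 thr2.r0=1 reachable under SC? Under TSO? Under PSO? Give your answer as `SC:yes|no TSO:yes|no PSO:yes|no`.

outcome vector order: (thr0.r0,thr1.r0,thr2.r0)
SC (10): 0/1/1, 0/1/2, 0/2/1, 0/2/2, 2/1/0, 2/1/1, 2/1/2, 2/2/0, 2/2/1, 2/2/2
TSO (12): 0/1/0, 0/1/1, 0/1/2, 0/2/0, 0/2/1, 0/2/2, 2/1/0, 2/1/1, 2/1/2, 2/2/0, 2/2/1, 2/2/2
PSO (12): 0/1/0, 0/1/1, 0/1/2, 0/2/0, 0/2/1, 0/2/2, 2/1/0, 2/1/1, 2/1/2, 2/2/0, 2/2/1, 2/2/2
target 0/1/1 ∈ {SC,TSO,PSO}

SC:yes TSO:yes PSO:yes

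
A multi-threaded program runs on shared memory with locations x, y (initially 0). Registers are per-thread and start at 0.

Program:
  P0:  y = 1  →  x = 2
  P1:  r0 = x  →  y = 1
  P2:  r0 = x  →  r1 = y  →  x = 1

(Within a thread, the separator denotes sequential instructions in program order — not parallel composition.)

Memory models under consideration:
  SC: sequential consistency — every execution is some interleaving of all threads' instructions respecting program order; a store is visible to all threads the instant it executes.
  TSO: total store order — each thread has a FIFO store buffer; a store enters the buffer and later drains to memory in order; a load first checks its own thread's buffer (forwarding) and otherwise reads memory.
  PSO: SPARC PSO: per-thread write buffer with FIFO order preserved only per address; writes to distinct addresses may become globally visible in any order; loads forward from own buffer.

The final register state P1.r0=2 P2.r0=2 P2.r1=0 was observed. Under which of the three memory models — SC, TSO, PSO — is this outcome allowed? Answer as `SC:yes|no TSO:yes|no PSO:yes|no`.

outcome vector order: (P1.r0,P2.r0,P2.r1)
SC: 9 outcomes — {0/0/0; 0/0/1; 0/2/1; 1/0/0; 1/0/1; 1/2/1; 2/0/0; 2/0/1; 2/2/1}
TSO: 9 outcomes — {0/0/0; 0/0/1; 0/2/1; 1/0/0; 1/0/1; 1/2/1; 2/0/0; 2/0/1; 2/2/1}
PSO: 12 outcomes — {0/0/0; 0/0/1; 0/2/0; 0/2/1; 1/0/0; 1/0/1; 1/2/0; 1/2/1; 2/0/0; 2/0/1; 2/2/0; 2/2/1}
target 2/2/0 ∈ {PSO}

SC:no TSO:no PSO:yes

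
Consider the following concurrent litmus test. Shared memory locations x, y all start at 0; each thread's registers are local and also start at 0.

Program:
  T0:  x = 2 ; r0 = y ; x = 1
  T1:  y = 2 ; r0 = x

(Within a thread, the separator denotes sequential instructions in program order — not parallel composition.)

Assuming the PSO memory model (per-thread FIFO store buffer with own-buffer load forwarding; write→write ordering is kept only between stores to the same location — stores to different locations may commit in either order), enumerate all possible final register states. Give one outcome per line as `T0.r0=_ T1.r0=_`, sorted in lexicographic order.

outcome vector order: (T0.r0,T1.r0)
|PSO outcomes| = 6

T0.r0=0 T1.r0=0
T0.r0=0 T1.r0=1
T0.r0=0 T1.r0=2
T0.r0=2 T1.r0=0
T0.r0=2 T1.r0=1
T0.r0=2 T1.r0=2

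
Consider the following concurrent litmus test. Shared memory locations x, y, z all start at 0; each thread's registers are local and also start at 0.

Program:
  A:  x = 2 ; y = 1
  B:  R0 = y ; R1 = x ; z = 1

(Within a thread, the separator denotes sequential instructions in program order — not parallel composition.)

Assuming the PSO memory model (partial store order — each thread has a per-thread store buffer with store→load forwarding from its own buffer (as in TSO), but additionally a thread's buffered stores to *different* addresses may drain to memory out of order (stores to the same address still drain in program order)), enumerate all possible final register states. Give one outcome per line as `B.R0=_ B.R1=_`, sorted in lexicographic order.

outcome vector order: (B.R0,B.R1)
|PSO outcomes| = 4

B.R0=0 B.R1=0
B.R0=0 B.R1=2
B.R0=1 B.R1=0
B.R0=1 B.R1=2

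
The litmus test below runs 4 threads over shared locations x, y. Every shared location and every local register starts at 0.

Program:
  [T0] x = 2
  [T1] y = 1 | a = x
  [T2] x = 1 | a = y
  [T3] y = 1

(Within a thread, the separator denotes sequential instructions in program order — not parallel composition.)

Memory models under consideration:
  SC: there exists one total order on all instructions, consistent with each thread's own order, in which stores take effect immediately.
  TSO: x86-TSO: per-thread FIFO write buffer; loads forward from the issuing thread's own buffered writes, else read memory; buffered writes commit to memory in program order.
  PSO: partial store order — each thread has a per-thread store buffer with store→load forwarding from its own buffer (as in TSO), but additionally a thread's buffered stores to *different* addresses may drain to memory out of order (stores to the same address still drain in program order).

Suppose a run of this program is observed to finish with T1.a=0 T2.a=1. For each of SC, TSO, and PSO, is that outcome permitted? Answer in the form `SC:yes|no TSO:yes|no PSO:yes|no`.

outcome vector order: (T1.a,T2.a)
[SC] allowed = {<0 1>, <1 0>, <1 1>, <2 0>, <2 1>}
[TSO] allowed = {<0 0>, <0 1>, <1 0>, <1 1>, <2 0>, <2 1>}
[PSO] allowed = {<0 0>, <0 1>, <1 0>, <1 1>, <2 0>, <2 1>}
target <0 1> ∈ {SC,TSO,PSO}

SC:yes TSO:yes PSO:yes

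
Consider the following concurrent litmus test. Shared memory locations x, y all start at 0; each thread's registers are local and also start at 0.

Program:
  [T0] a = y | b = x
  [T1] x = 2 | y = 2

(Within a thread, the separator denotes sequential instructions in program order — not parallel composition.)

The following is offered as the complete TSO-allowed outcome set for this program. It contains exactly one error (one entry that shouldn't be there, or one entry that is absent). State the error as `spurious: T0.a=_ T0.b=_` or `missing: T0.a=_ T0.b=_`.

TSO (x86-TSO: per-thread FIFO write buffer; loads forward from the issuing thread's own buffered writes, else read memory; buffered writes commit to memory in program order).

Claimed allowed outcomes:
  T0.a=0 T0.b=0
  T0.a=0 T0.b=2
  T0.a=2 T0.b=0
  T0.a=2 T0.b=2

outcome vector order: (T0.a,T0.b)
under TSO → 0/0, 0/2, 2/2
claimed∖TSO = {2/0}

spurious: T0.a=2 T0.b=0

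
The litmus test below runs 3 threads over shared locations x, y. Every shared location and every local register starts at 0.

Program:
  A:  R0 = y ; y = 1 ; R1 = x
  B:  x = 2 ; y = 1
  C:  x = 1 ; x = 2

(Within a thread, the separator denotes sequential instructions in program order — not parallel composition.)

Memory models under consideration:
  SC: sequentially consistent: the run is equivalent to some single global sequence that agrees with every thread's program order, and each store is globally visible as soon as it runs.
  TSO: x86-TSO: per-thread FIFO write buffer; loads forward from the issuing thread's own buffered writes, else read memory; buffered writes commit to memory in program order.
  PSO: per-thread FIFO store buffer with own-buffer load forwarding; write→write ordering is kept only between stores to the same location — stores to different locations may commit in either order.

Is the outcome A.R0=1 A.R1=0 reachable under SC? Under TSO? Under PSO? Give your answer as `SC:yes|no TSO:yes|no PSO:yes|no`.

outcome vector order: (A.R0,A.R1)
[SC] allowed = {(0,0), (0,1), (0,2), (1,1), (1,2)}
[TSO] allowed = {(0,0), (0,1), (0,2), (1,1), (1,2)}
[PSO] allowed = {(0,0), (0,1), (0,2), (1,0), (1,1), (1,2)}
target (1,0) ∈ {PSO}

SC:no TSO:no PSO:yes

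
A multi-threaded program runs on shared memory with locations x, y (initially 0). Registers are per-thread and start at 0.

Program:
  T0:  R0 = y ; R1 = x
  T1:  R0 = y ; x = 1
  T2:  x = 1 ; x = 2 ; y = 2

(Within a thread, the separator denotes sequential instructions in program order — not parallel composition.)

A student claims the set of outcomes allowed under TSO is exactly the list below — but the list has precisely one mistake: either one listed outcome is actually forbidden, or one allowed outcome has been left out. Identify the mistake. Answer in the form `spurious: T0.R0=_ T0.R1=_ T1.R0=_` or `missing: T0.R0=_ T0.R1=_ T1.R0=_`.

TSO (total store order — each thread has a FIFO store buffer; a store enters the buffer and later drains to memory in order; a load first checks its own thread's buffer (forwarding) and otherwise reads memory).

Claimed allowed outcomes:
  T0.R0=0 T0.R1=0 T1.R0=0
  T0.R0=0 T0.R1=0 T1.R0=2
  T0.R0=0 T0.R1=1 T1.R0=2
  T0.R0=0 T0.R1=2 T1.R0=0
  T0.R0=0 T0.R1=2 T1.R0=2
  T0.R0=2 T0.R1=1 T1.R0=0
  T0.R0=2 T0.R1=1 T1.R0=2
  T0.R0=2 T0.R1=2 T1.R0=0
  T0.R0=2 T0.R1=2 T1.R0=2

outcome vector order: (T0.R0,T0.R1,T1.R0)
under TSO → <0 0 0>, <0 0 2>, <0 1 0>, <0 1 2>, <0 2 0>, <0 2 2>, <2 1 0>, <2 1 2>, <2 2 0>, <2 2 2>
TSO∖claimed = {<0 1 0>}

missing: T0.R0=0 T0.R1=1 T1.R0=0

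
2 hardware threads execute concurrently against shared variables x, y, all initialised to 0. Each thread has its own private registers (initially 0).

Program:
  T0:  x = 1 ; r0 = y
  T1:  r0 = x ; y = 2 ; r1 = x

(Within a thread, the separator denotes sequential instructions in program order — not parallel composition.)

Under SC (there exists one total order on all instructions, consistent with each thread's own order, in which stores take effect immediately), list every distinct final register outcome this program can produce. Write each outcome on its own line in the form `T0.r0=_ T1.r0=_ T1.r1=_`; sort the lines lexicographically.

outcome vector order: (T0.r0,T1.r0,T1.r1)
|SC outcomes| = 5

T0.r0=0 T1.r0=0 T1.r1=1
T0.r0=0 T1.r0=1 T1.r1=1
T0.r0=2 T1.r0=0 T1.r1=0
T0.r0=2 T1.r0=0 T1.r1=1
T0.r0=2 T1.r0=1 T1.r1=1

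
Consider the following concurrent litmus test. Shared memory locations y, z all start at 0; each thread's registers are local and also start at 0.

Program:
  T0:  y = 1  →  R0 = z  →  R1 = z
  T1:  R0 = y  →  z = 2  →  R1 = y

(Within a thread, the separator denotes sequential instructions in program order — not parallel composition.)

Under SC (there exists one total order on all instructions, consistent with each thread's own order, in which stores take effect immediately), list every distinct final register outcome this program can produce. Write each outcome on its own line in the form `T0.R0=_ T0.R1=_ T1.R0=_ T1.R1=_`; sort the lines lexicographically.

T0.R0=0 T0.R1=0 T1.R0=0 T1.R1=1
T0.R0=0 T0.R1=0 T1.R0=1 T1.R1=1
T0.R0=0 T0.R1=2 T1.R0=0 T1.R1=1
T0.R0=0 T0.R1=2 T1.R0=1 T1.R1=1
T0.R0=2 T0.R1=2 T1.R0=0 T1.R1=0
T0.R0=2 T0.R1=2 T1.R0=0 T1.R1=1
T0.R0=2 T0.R1=2 T1.R0=1 T1.R1=1

outcome vector order: (T0.R0,T0.R1,T1.R0,T1.R1)
|SC outcomes| = 7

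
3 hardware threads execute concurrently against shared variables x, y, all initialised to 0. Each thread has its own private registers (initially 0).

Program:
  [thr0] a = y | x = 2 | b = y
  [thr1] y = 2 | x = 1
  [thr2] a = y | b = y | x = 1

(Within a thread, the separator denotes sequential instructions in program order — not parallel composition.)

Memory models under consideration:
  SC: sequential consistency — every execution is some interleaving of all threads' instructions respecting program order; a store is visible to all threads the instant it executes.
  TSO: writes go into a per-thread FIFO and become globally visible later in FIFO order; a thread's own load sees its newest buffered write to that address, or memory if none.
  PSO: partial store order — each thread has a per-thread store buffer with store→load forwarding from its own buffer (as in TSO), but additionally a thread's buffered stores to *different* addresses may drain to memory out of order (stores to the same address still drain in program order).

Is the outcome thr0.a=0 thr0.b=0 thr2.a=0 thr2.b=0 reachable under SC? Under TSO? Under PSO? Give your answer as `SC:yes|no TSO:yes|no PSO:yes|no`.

SC:yes TSO:yes PSO:yes

outcome vector order: (thr0.a,thr0.b,thr2.a,thr2.b)
under SC → <0 0 0 0>; <0 0 0 2>; <0 0 2 2>; <0 2 0 0>; <0 2 0 2>; <0 2 2 2>; <2 2 0 0>; <2 2 0 2>; <2 2 2 2>
under TSO → <0 0 0 0>; <0 0 0 2>; <0 0 2 2>; <0 2 0 0>; <0 2 0 2>; <0 2 2 2>; <2 2 0 0>; <2 2 0 2>; <2 2 2 2>
under PSO → <0 0 0 0>; <0 0 0 2>; <0 0 2 2>; <0 2 0 0>; <0 2 0 2>; <0 2 2 2>; <2 2 0 0>; <2 2 0 2>; <2 2 2 2>
target <0 0 0 0> ∈ {SC,TSO,PSO}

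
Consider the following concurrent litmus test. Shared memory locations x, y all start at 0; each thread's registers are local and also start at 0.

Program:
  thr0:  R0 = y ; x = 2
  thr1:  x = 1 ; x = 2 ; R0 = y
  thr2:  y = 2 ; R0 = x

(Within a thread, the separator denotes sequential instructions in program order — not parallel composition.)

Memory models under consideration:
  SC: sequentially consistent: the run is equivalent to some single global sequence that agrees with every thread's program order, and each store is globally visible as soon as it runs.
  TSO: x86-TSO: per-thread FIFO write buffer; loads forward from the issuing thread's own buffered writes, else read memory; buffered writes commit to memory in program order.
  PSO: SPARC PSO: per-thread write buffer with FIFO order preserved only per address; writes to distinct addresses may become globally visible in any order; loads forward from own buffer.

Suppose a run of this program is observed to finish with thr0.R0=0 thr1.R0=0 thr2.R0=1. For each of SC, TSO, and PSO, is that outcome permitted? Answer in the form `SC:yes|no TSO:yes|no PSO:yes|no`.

outcome vector order: (thr0.R0,thr1.R0,thr2.R0)
under SC → (0,0,2), (0,2,0), (0,2,1), (0,2,2), (2,0,2), (2,2,0), (2,2,1), (2,2,2)
under TSO → (0,0,0), (0,0,1), (0,0,2), (0,2,0), (0,2,1), (0,2,2), (2,0,0), (2,0,1), (2,0,2), (2,2,0), (2,2,1), (2,2,2)
under PSO → (0,0,0), (0,0,1), (0,0,2), (0,2,0), (0,2,1), (0,2,2), (2,0,0), (2,0,1), (2,0,2), (2,2,0), (2,2,1), (2,2,2)
target (0,0,1) ∈ {TSO,PSO}

SC:no TSO:yes PSO:yes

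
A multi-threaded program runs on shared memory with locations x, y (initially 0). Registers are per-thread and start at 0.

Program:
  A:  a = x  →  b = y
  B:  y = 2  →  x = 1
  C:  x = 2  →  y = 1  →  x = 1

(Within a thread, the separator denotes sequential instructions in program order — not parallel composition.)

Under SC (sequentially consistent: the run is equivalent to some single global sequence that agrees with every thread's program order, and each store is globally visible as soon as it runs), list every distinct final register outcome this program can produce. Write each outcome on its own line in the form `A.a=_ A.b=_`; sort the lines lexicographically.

A.a=0 A.b=0
A.a=0 A.b=1
A.a=0 A.b=2
A.a=1 A.b=1
A.a=1 A.b=2
A.a=2 A.b=0
A.a=2 A.b=1
A.a=2 A.b=2

outcome vector order: (A.a,A.b)
|SC outcomes| = 8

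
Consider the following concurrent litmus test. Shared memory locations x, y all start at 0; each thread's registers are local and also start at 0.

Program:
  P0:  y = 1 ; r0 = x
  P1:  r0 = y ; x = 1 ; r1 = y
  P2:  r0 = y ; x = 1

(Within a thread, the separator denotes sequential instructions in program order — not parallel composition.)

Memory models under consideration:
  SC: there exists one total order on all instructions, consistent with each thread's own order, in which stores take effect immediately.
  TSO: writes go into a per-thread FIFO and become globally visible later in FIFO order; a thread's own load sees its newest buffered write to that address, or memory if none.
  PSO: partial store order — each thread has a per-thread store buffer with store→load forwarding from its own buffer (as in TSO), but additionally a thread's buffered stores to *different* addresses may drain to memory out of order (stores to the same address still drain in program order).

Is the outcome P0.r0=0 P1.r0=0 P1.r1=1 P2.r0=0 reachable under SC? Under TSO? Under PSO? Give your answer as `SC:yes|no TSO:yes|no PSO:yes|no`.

SC:yes TSO:yes PSO:yes

outcome vector order: (P0.r0,P1.r0,P1.r1,P2.r0)
[SC] allowed = {0/0/1/0 0/0/1/1 0/1/1/0 0/1/1/1 1/0/0/0 1/0/0/1 1/0/1/0 1/0/1/1 1/1/1/0 1/1/1/1}
[TSO] allowed = {0/0/0/0 0/0/0/1 0/0/1/0 0/0/1/1 0/1/1/0 0/1/1/1 1/0/0/0 1/0/0/1 1/0/1/0 1/0/1/1 1/1/1/0 1/1/1/1}
[PSO] allowed = {0/0/0/0 0/0/0/1 0/0/1/0 0/0/1/1 0/1/1/0 0/1/1/1 1/0/0/0 1/0/0/1 1/0/1/0 1/0/1/1 1/1/1/0 1/1/1/1}
target 0/0/1/0 ∈ {SC,TSO,PSO}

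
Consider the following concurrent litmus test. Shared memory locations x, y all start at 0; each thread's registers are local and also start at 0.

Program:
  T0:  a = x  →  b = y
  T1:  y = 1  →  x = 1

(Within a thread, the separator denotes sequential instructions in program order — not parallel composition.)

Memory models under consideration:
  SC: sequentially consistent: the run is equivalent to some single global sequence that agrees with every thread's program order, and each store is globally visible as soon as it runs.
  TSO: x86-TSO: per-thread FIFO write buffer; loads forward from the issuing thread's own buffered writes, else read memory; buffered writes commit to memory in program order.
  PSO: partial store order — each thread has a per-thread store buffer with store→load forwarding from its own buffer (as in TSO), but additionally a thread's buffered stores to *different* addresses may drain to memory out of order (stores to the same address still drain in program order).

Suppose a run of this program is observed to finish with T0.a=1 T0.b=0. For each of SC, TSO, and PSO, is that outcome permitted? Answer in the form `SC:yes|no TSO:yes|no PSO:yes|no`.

SC:no TSO:no PSO:yes

outcome vector order: (T0.a,T0.b)
SC (3): (0,0), (0,1), (1,1)
TSO (3): (0,0), (0,1), (1,1)
PSO (4): (0,0), (0,1), (1,0), (1,1)
target (1,0) ∈ {PSO}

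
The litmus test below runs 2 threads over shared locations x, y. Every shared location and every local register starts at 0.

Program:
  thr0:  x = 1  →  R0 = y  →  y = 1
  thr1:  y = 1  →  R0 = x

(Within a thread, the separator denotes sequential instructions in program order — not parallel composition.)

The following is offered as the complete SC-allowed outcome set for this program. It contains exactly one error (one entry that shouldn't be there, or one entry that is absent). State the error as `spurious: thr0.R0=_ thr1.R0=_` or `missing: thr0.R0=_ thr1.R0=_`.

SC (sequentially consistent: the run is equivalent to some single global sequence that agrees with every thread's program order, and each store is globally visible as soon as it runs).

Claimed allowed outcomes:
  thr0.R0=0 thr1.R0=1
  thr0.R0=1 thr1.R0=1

outcome vector order: (thr0.R0,thr1.R0)
SC (3): 0/1; 1/0; 1/1
SC∖claimed = {1/0}

missing: thr0.R0=1 thr1.R0=0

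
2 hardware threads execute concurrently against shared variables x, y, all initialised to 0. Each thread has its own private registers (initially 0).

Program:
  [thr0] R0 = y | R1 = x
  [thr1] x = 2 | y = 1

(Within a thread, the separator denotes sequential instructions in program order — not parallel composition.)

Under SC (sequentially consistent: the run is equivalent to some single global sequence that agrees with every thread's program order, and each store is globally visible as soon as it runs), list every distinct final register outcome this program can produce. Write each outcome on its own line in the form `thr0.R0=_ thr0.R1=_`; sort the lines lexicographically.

thr0.R0=0 thr0.R1=0
thr0.R0=0 thr0.R1=2
thr0.R0=1 thr0.R1=2

outcome vector order: (thr0.R0,thr0.R1)
|SC outcomes| = 3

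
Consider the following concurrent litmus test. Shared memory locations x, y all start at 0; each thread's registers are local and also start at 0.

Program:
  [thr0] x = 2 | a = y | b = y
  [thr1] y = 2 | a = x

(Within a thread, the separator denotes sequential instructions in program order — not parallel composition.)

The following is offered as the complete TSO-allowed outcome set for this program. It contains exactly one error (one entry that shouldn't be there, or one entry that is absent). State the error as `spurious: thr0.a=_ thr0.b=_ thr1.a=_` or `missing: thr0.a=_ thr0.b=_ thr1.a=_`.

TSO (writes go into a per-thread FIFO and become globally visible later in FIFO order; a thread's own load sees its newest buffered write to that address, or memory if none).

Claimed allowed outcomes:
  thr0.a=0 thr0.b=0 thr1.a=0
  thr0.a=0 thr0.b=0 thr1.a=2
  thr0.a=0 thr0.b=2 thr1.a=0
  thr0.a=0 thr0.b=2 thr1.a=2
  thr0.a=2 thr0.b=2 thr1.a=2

missing: thr0.a=2 thr0.b=2 thr1.a=0

outcome vector order: (thr0.a,thr0.b,thr1.a)
TSO: 6 outcomes — {0/0/0; 0/0/2; 0/2/0; 0/2/2; 2/2/0; 2/2/2}
TSO∖claimed = {2/2/0}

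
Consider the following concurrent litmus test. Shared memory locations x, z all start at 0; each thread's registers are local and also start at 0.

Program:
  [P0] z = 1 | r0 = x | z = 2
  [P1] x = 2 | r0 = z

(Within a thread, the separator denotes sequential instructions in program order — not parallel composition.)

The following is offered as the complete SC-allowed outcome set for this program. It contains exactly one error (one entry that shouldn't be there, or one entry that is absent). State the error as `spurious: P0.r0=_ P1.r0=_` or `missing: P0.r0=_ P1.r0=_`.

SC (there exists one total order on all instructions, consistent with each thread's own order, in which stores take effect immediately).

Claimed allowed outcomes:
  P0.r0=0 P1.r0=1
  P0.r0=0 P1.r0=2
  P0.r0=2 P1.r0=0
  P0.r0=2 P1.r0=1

outcome vector order: (P0.r0,P1.r0)
SC: 5 outcomes — {<0 1>, <0 2>, <2 0>, <2 1>, <2 2>}
SC∖claimed = {<2 2>}

missing: P0.r0=2 P1.r0=2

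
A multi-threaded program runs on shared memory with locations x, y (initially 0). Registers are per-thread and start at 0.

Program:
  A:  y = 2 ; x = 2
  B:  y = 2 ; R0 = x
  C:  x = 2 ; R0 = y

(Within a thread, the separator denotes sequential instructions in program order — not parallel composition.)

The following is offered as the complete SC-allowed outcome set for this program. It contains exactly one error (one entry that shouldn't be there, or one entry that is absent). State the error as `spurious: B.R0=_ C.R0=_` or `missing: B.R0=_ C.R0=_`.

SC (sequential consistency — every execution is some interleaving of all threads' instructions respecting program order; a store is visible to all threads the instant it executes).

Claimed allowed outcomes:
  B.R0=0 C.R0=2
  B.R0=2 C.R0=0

outcome vector order: (B.R0,C.R0)
under SC → 02, 20, 22
SC∖claimed = {22}

missing: B.R0=2 C.R0=2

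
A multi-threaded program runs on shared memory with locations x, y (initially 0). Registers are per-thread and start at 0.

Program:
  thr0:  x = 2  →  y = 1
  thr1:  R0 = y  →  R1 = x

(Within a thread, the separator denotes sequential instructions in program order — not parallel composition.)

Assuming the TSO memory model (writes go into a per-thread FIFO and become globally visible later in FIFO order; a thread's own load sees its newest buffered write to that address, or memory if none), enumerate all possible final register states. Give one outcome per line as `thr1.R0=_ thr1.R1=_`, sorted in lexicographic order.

thr1.R0=0 thr1.R1=0
thr1.R0=0 thr1.R1=2
thr1.R0=1 thr1.R1=2

outcome vector order: (thr1.R0,thr1.R1)
|TSO outcomes| = 3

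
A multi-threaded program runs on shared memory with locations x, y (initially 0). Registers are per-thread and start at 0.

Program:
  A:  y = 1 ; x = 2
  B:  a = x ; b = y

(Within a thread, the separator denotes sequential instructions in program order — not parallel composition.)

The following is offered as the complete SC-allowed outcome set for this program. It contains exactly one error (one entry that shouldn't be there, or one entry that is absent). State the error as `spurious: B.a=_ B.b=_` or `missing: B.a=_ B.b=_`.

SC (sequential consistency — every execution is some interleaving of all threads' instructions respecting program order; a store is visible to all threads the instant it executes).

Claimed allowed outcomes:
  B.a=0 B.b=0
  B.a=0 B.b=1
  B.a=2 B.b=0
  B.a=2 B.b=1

outcome vector order: (B.a,B.b)
[SC] allowed = {(0,0) (0,1) (2,1)}
claimed∖SC = {(2,0)}

spurious: B.a=2 B.b=0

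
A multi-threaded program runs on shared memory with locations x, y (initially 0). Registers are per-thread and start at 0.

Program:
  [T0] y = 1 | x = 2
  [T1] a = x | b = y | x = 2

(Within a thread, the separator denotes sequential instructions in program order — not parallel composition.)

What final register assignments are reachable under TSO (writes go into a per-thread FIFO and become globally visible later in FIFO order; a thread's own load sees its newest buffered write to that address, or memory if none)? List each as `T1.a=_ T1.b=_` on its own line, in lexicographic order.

T1.a=0 T1.b=0
T1.a=0 T1.b=1
T1.a=2 T1.b=1

outcome vector order: (T1.a,T1.b)
|TSO outcomes| = 3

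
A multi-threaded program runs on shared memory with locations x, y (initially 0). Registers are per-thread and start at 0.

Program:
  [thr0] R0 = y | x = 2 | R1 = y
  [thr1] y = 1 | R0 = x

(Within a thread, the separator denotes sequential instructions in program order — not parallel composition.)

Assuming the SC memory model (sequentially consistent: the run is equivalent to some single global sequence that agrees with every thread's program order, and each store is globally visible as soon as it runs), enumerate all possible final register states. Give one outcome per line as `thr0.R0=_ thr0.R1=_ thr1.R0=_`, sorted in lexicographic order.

outcome vector order: (thr0.R0,thr0.R1,thr1.R0)
|SC outcomes| = 5

thr0.R0=0 thr0.R1=0 thr1.R0=2
thr0.R0=0 thr0.R1=1 thr1.R0=0
thr0.R0=0 thr0.R1=1 thr1.R0=2
thr0.R0=1 thr0.R1=1 thr1.R0=0
thr0.R0=1 thr0.R1=1 thr1.R0=2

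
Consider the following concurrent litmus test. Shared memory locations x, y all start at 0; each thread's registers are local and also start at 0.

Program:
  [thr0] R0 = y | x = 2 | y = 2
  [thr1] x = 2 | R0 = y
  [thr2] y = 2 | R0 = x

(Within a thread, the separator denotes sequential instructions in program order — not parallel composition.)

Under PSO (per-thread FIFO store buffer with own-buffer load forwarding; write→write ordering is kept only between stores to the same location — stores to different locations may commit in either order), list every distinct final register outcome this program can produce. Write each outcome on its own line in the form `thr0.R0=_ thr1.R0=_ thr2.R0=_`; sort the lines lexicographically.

outcome vector order: (thr0.R0,thr1.R0,thr2.R0)
|PSO outcomes| = 8

thr0.R0=0 thr1.R0=0 thr2.R0=0
thr0.R0=0 thr1.R0=0 thr2.R0=2
thr0.R0=0 thr1.R0=2 thr2.R0=0
thr0.R0=0 thr1.R0=2 thr2.R0=2
thr0.R0=2 thr1.R0=0 thr2.R0=0
thr0.R0=2 thr1.R0=0 thr2.R0=2
thr0.R0=2 thr1.R0=2 thr2.R0=0
thr0.R0=2 thr1.R0=2 thr2.R0=2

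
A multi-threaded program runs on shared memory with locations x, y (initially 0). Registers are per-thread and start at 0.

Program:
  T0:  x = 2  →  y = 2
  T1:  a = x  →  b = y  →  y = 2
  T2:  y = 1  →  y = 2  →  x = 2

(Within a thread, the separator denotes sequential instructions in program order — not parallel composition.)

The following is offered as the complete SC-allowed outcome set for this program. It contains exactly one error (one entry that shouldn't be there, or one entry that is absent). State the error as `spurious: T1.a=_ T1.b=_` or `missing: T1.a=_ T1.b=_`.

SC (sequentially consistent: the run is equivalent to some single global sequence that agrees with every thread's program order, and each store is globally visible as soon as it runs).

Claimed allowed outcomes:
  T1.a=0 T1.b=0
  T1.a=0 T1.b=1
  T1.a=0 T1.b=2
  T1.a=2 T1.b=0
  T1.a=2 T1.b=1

missing: T1.a=2 T1.b=2

outcome vector order: (T1.a,T1.b)
[SC] allowed = {<0 0>; <0 1>; <0 2>; <2 0>; <2 1>; <2 2>}
SC∖claimed = {<2 2>}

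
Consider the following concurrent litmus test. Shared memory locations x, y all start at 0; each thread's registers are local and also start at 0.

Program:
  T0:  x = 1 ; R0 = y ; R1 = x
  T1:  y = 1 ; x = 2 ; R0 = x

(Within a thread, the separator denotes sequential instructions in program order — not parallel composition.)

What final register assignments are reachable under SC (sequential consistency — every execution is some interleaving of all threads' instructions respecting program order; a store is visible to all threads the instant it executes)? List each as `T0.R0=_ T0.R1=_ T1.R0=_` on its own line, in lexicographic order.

outcome vector order: (T0.R0,T0.R1,T1.R0)
|SC outcomes| = 5

T0.R0=0 T0.R1=1 T1.R0=2
T0.R0=0 T0.R1=2 T1.R0=2
T0.R0=1 T0.R1=1 T1.R0=1
T0.R0=1 T0.R1=1 T1.R0=2
T0.R0=1 T0.R1=2 T1.R0=2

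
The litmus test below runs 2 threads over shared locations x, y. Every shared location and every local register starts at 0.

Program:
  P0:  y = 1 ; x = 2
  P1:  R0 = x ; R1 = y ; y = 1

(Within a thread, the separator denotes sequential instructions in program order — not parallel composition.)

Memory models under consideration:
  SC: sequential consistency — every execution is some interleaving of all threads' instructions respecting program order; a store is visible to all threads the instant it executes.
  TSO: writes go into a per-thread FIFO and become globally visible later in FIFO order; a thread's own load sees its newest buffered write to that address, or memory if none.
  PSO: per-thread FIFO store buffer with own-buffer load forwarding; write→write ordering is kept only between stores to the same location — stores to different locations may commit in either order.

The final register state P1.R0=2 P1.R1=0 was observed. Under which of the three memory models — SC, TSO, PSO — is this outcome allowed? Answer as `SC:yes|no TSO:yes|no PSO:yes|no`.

outcome vector order: (P1.R0,P1.R1)
SC: 3 outcomes — {<0 0>; <0 1>; <2 1>}
TSO: 3 outcomes — {<0 0>; <0 1>; <2 1>}
PSO: 4 outcomes — {<0 0>; <0 1>; <2 0>; <2 1>}
target <2 0> ∈ {PSO}

SC:no TSO:no PSO:yes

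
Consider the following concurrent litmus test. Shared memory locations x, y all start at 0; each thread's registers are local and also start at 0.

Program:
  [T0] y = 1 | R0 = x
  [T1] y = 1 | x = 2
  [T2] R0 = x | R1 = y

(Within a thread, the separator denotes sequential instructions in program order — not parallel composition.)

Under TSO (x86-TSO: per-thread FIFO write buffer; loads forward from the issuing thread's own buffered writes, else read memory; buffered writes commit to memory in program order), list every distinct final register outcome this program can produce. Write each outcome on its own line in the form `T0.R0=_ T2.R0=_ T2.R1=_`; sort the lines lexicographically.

outcome vector order: (T0.R0,T2.R0,T2.R1)
|TSO outcomes| = 6

T0.R0=0 T2.R0=0 T2.R1=0
T0.R0=0 T2.R0=0 T2.R1=1
T0.R0=0 T2.R0=2 T2.R1=1
T0.R0=2 T2.R0=0 T2.R1=0
T0.R0=2 T2.R0=0 T2.R1=1
T0.R0=2 T2.R0=2 T2.R1=1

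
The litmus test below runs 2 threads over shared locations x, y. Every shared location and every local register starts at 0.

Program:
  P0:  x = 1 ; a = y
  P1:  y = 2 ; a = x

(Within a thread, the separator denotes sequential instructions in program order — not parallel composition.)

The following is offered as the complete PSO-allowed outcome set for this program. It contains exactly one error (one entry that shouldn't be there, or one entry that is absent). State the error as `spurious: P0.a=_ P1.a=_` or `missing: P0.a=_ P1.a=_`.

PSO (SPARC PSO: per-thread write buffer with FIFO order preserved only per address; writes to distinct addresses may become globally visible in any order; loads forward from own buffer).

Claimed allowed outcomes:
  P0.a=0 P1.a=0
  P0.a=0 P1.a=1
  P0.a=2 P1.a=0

missing: P0.a=2 P1.a=1

outcome vector order: (P0.a,P1.a)
[PSO] allowed = {(0,0); (0,1); (2,0); (2,1)}
PSO∖claimed = {(2,1)}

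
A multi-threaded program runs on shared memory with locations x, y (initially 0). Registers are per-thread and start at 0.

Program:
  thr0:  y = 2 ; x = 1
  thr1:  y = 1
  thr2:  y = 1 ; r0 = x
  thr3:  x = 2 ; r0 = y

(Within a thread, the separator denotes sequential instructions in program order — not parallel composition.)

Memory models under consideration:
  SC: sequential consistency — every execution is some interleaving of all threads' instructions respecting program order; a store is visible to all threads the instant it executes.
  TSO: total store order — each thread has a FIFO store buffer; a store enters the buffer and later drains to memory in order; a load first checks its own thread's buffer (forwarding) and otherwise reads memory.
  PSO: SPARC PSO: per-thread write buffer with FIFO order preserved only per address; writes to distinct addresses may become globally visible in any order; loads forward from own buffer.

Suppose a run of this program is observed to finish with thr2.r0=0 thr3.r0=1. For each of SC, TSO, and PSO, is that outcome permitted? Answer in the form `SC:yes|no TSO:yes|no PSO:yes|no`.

outcome vector order: (thr2.r0,thr3.r0)
under SC → <0 1> <0 2> <1 0> <1 1> <1 2> <2 0> <2 1> <2 2>
under TSO → <0 0> <0 1> <0 2> <1 0> <1 1> <1 2> <2 0> <2 1> <2 2>
under PSO → <0 0> <0 1> <0 2> <1 0> <1 1> <1 2> <2 0> <2 1> <2 2>
target <0 1> ∈ {SC,TSO,PSO}

SC:yes TSO:yes PSO:yes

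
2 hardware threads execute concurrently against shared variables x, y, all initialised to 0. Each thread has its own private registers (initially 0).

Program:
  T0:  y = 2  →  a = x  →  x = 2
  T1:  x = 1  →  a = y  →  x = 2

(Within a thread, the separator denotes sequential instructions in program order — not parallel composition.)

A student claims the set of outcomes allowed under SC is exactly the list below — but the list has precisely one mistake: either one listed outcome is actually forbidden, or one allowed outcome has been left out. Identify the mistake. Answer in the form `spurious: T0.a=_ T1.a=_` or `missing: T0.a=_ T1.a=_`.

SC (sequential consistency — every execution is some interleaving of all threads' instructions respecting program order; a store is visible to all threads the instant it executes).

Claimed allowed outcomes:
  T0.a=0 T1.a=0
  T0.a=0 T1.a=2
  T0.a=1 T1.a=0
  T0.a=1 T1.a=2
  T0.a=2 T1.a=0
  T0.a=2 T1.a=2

spurious: T0.a=0 T1.a=0

outcome vector order: (T0.a,T1.a)
SC: 5 outcomes — {0/2 1/0 1/2 2/0 2/2}
claimed∖SC = {0/0}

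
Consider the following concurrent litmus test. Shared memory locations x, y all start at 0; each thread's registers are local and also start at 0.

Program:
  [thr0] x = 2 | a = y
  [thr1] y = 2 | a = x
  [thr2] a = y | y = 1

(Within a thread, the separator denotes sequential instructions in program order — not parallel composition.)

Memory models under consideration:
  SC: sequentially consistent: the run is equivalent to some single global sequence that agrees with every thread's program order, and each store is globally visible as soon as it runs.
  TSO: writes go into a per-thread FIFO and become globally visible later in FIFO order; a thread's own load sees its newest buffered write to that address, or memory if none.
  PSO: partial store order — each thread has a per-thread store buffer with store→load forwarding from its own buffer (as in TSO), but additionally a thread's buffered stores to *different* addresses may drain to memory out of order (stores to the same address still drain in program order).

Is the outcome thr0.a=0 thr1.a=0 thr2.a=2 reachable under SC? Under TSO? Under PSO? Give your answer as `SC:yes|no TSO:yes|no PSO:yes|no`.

SC:no TSO:yes PSO:yes

outcome vector order: (thr0.a,thr1.a,thr2.a)
SC: 10 outcomes — {(0,2,0); (0,2,2); (1,0,0); (1,0,2); (1,2,0); (1,2,2); (2,0,0); (2,0,2); (2,2,0); (2,2,2)}
TSO: 12 outcomes — {(0,0,0); (0,0,2); (0,2,0); (0,2,2); (1,0,0); (1,0,2); (1,2,0); (1,2,2); (2,0,0); (2,0,2); (2,2,0); (2,2,2)}
PSO: 12 outcomes — {(0,0,0); (0,0,2); (0,2,0); (0,2,2); (1,0,0); (1,0,2); (1,2,0); (1,2,2); (2,0,0); (2,0,2); (2,2,0); (2,2,2)}
target (0,0,2) ∈ {TSO,PSO}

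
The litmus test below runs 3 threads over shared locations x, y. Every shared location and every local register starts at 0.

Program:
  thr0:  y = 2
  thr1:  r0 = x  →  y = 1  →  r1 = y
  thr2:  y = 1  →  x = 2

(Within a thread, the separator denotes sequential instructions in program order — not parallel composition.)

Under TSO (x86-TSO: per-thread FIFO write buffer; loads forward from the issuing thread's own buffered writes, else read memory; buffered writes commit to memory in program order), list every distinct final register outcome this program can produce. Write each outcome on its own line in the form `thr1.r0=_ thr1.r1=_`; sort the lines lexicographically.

thr1.r0=0 thr1.r1=1
thr1.r0=0 thr1.r1=2
thr1.r0=2 thr1.r1=1
thr1.r0=2 thr1.r1=2

outcome vector order: (thr1.r0,thr1.r1)
|TSO outcomes| = 4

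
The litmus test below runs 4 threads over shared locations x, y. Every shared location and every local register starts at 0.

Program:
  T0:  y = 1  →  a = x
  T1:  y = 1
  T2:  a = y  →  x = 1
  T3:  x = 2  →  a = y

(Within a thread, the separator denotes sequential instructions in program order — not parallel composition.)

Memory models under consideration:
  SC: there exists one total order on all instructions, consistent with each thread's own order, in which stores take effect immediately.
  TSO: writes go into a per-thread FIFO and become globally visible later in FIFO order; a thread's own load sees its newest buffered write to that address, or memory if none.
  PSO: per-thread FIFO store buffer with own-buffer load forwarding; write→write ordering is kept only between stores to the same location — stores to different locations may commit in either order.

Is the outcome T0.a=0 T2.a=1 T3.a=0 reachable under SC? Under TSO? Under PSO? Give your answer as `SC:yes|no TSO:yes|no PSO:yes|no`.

SC:no TSO:yes PSO:yes

outcome vector order: (T0.a,T2.a,T3.a)
SC (10): 0/0/1, 0/1/1, 1/0/0, 1/0/1, 1/1/0, 1/1/1, 2/0/0, 2/0/1, 2/1/0, 2/1/1
TSO (12): 0/0/0, 0/0/1, 0/1/0, 0/1/1, 1/0/0, 1/0/1, 1/1/0, 1/1/1, 2/0/0, 2/0/1, 2/1/0, 2/1/1
PSO (12): 0/0/0, 0/0/1, 0/1/0, 0/1/1, 1/0/0, 1/0/1, 1/1/0, 1/1/1, 2/0/0, 2/0/1, 2/1/0, 2/1/1
target 0/1/0 ∈ {TSO,PSO}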